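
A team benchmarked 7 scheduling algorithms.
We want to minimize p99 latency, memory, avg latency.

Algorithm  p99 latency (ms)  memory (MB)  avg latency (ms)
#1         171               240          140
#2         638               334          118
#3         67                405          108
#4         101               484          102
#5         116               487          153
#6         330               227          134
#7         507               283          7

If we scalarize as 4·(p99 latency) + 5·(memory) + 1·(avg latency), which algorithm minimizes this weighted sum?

#1: 4·171 + 5·240 + 1·140 = 2024
#2: 4·638 + 5·334 + 1·118 = 4340
#3: 4·67 + 5·405 + 1·108 = 2401
#4: 4·101 + 5·484 + 1·102 = 2926
#5: 4·116 + 5·487 + 1·153 = 3052
#6: 4·330 + 5·227 + 1·134 = 2589
#7: 4·507 + 5·283 + 1·7 = 3450
Lowest: #1 at 2024.

#1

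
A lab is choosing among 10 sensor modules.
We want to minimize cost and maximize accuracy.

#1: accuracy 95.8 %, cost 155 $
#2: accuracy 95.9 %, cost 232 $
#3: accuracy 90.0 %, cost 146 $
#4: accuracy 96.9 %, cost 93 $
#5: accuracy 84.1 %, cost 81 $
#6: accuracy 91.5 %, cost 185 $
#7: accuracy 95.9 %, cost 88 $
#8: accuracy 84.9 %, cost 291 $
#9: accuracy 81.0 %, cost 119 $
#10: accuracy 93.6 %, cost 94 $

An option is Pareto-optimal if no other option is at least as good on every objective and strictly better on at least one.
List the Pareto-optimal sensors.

#1: dominated by #4 (accuracy 96.9≥95.8, cost 93≤155).
#2: dominated by #4 (accuracy 96.9≥95.9, cost 93≤232).
#3: dominated by #4 (accuracy 96.9≥90.0, cost 93≤146).
#4: not dominated (best accuracy).
#5: not dominated (best cost).
#6: dominated by #1 (accuracy 95.8≥91.5, cost 155≤185).
#7: not dominated.
#8: dominated by #1 (accuracy 95.8≥84.9, cost 155≤291).
#9: dominated by #4 (accuracy 96.9≥81.0, cost 93≤119).
#10: dominated by #4 (accuracy 96.9≥93.6, cost 93≤94).

#4, #5, #7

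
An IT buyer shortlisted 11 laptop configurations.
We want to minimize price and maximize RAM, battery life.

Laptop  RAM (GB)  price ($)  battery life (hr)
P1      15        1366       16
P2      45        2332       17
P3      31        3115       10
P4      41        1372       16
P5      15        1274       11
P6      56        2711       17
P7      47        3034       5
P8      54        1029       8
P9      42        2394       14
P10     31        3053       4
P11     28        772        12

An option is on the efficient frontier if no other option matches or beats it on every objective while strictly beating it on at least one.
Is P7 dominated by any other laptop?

P6 vs P7: RAM 56≥47, price 2711≤3034, battery life 17≥5 — P6 is at least as good on every objective and strictly better on at least one, so P6 dominates P7.

Yes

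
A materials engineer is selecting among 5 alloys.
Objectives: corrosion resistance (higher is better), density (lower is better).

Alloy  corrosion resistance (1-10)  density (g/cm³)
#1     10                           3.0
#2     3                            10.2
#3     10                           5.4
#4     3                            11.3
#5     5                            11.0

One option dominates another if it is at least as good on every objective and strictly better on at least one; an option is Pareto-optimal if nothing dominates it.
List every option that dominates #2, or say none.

#1: corrosion resistance 10≥3, density 3.0≤10.2 — dominates #2.
#3: corrosion resistance 10≥3, density 5.4≤10.2 — dominates #2.
Others (#4, #5) are each worse than #2 on at least one objective.

#1, #3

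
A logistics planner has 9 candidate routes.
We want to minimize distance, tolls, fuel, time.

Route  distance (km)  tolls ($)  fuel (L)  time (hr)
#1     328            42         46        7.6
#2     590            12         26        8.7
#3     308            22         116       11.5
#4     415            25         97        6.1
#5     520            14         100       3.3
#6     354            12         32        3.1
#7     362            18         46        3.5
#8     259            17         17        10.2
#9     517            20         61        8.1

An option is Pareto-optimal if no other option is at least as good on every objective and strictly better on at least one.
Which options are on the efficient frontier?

#1: not dominated.
#2: not dominated.
#3: dominated by #8 (distance 259≤308, tolls 17≤22, fuel 17≤116, time 10.2≤11.5).
#4: dominated by #6 (distance 354≤415, tolls 12≤25, fuel 32≤97, time 3.1≤6.1).
#5: dominated by #6 (distance 354≤520, tolls 12≤14, fuel 32≤100, time 3.1≤3.3).
#6: not dominated (best time).
#7: dominated by #6 (distance 354≤362, tolls 12≤18, fuel 32≤46, time 3.1≤3.5).
#8: not dominated (best distance).
#9: dominated by #6 (distance 354≤517, tolls 12≤20, fuel 32≤61, time 3.1≤8.1).

#1, #2, #6, #8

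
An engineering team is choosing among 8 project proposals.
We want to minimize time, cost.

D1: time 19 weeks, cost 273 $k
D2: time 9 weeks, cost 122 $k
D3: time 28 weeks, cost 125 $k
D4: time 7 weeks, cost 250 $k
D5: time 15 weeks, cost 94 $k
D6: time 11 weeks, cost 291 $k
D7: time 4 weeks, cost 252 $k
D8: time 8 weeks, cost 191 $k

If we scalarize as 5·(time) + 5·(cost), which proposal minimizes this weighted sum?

D5

D1: 5·19 + 5·273 = 1460
D2: 5·9 + 5·122 = 655
D3: 5·28 + 5·125 = 765
D4: 5·7 + 5·250 = 1285
D5: 5·15 + 5·94 = 545
D6: 5·11 + 5·291 = 1510
D7: 5·4 + 5·252 = 1280
D8: 5·8 + 5·191 = 995
Lowest: D5 at 545.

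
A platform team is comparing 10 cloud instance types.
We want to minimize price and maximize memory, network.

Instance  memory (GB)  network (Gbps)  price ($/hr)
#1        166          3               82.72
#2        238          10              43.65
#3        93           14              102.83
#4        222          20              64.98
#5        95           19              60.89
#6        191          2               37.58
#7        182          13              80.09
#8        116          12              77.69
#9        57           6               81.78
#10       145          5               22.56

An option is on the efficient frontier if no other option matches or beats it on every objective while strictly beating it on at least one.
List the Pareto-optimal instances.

#2, #4, #5, #6, #10

#1: dominated by #2 (memory 238≥166, network 10≥3, price 43.65≤82.72).
#2: not dominated (best memory).
#3: dominated by #4 (memory 222≥93, network 20≥14, price 64.98≤102.83).
#4: not dominated (best network).
#5: not dominated.
#6: not dominated.
#7: dominated by #4 (memory 222≥182, network 20≥13, price 64.98≤80.09).
#8: dominated by #4 (memory 222≥116, network 20≥12, price 64.98≤77.69).
#9: dominated by #2 (memory 238≥57, network 10≥6, price 43.65≤81.78).
#10: not dominated (best price).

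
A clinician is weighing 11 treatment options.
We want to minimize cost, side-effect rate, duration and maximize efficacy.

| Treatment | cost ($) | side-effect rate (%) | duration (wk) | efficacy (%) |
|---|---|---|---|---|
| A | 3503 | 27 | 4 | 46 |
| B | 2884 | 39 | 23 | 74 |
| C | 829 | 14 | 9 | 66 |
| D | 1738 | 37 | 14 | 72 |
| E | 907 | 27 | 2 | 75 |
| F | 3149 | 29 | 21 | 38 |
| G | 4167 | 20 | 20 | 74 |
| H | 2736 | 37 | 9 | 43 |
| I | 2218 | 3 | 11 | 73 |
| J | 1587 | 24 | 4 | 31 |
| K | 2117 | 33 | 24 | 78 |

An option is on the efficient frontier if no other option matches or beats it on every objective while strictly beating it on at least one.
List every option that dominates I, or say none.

none

A: worse on cost (3503 vs 2218).
B: worse on cost (2884 vs 2218).
C: worse on side-effect rate (14 vs 3).
D: worse on side-effect rate (37 vs 3).
E: worse on side-effect rate (27 vs 3).
F: worse on cost (3149 vs 2218).
G: worse on cost (4167 vs 2218).
H: worse on cost (2736 vs 2218).
J: worse on side-effect rate (24 vs 3).
K: worse on side-effect rate (33 vs 3).
No option dominates I.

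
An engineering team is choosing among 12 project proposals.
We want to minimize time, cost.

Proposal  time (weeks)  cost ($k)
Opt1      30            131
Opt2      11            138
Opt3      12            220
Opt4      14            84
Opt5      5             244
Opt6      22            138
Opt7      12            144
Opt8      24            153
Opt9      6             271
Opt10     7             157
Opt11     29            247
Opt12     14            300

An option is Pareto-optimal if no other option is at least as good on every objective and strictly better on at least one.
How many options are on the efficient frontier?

Opt1: dominated by Opt4 (time 14≤30, cost 84≤131).
Opt2: not dominated.
Opt3: dominated by Opt2 (time 11≤12, cost 138≤220).
Opt4: not dominated (best cost).
Opt5: not dominated (best time).
Opt6: dominated by Opt2 (time 11≤22, cost 138≤138).
Opt7: dominated by Opt2 (time 11≤12, cost 138≤144).
Opt8: dominated by Opt2 (time 11≤24, cost 138≤153).
Opt9: dominated by Opt5 (time 5≤6, cost 244≤271).
Opt10: not dominated.
Opt11: dominated by Opt2 (time 11≤29, cost 138≤247).
Opt12: dominated by Opt2 (time 11≤14, cost 138≤300).
Pareto-optimal: Opt2, Opt4, Opt5, Opt10 → 4.

4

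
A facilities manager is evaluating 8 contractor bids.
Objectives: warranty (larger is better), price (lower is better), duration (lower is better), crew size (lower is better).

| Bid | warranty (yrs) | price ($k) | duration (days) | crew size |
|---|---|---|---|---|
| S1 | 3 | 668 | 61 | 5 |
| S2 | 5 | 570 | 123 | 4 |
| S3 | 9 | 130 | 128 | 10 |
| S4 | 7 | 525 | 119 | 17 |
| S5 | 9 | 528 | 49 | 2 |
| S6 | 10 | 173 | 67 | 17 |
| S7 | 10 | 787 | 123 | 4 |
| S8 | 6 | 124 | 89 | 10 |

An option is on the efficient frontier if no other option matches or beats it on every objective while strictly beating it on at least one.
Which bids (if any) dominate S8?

S1: worse on warranty (3 vs 6).
S2: worse on warranty (5 vs 6).
S3: worse on price (130 vs 124).
S4: worse on price (525 vs 124).
S5: worse on price (528 vs 124).
S6: worse on price (173 vs 124).
S7: worse on price (787 vs 124).
No option dominates S8.

none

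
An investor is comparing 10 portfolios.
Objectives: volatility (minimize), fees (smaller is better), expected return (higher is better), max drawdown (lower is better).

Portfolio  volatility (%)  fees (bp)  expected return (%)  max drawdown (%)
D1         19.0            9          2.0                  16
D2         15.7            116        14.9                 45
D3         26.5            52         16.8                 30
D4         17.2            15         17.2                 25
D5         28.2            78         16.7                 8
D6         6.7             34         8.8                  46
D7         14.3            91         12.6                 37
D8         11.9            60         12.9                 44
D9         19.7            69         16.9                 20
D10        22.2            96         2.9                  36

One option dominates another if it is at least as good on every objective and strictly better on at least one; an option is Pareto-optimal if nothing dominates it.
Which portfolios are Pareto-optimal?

D1, D2, D4, D5, D6, D7, D8, D9

D1: not dominated (best fees).
D2: not dominated.
D3: dominated by D4 (volatility 17.2≤26.5, fees 15≤52, expected return 17.2≥16.8, max drawdown 25≤30).
D4: not dominated (best expected return).
D5: not dominated (best max drawdown).
D6: not dominated (best volatility).
D7: not dominated.
D8: not dominated.
D9: not dominated.
D10: dominated by D4 (volatility 17.2≤22.2, fees 15≤96, expected return 17.2≥2.9, max drawdown 25≤36).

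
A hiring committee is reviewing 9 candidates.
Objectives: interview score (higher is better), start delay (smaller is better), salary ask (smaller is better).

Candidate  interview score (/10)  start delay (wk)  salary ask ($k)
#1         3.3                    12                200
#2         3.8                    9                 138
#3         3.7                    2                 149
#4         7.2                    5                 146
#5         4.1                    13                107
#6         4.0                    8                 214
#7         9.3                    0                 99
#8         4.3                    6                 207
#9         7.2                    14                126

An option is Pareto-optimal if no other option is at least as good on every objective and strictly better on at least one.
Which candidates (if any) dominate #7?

#1: worse on interview score (3.3 vs 9.3).
#2: worse on interview score (3.8 vs 9.3).
#3: worse on interview score (3.7 vs 9.3).
#4: worse on interview score (7.2 vs 9.3).
#5: worse on interview score (4.1 vs 9.3).
#6: worse on interview score (4.0 vs 9.3).
#8: worse on interview score (4.3 vs 9.3).
#9: worse on interview score (7.2 vs 9.3).
No option dominates #7.

none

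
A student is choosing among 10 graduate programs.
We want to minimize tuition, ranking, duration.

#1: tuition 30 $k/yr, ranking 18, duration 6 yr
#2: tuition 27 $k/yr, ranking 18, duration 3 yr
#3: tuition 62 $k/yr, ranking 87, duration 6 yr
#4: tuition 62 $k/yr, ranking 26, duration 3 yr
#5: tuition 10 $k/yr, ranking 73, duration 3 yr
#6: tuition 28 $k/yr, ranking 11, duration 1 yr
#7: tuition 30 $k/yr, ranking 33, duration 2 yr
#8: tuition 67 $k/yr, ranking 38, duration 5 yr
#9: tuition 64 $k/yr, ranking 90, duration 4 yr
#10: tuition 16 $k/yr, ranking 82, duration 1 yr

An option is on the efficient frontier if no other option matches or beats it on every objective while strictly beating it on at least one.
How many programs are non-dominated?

4

#1: dominated by #2 (tuition 27≤30, ranking 18≤18, duration 3≤6).
#2: not dominated.
#3: dominated by #1 (tuition 30≤62, ranking 18≤87, duration 6≤6).
#4: dominated by #2 (tuition 27≤62, ranking 18≤26, duration 3≤3).
#5: not dominated (best tuition).
#6: not dominated (best ranking).
#7: dominated by #6 (tuition 28≤30, ranking 11≤33, duration 1≤2).
#8: dominated by #2 (tuition 27≤67, ranking 18≤38, duration 3≤5).
#9: dominated by #2 (tuition 27≤64, ranking 18≤90, duration 3≤4).
#10: not dominated.
Pareto-optimal: #2, #5, #6, #10 → 4.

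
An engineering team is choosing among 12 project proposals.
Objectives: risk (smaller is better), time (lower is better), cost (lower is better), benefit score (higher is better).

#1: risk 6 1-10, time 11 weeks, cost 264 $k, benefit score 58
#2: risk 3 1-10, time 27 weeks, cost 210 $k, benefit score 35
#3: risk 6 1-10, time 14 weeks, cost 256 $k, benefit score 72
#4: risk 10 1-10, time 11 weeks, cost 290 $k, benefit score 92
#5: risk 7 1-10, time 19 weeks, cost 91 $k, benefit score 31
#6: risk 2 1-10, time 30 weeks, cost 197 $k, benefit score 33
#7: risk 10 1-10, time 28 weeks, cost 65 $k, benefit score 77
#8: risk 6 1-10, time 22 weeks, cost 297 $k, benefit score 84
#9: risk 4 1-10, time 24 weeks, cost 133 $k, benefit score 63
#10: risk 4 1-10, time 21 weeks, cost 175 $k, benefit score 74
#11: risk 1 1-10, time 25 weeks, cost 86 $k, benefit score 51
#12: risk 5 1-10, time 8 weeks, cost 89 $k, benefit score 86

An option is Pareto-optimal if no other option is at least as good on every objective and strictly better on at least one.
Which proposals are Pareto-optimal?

#1: dominated by #12 (risk 5≤6, time 8≤11, cost 89≤264, benefit score 86≥58).
#2: dominated by #11 (risk 1≤3, time 25≤27, cost 86≤210, benefit score 51≥35).
#3: dominated by #12 (risk 5≤6, time 8≤14, cost 89≤256, benefit score 86≥72).
#4: not dominated (best benefit score).
#5: dominated by #12 (risk 5≤7, time 8≤19, cost 89≤91, benefit score 86≥31).
#6: dominated by #11 (risk 1≤2, time 25≤30, cost 86≤197, benefit score 51≥33).
#7: not dominated (best cost).
#8: dominated by #12 (risk 5≤6, time 8≤22, cost 89≤297, benefit score 86≥84).
#9: not dominated.
#10: not dominated.
#11: not dominated (best risk).
#12: not dominated (best time).

#4, #7, #9, #10, #11, #12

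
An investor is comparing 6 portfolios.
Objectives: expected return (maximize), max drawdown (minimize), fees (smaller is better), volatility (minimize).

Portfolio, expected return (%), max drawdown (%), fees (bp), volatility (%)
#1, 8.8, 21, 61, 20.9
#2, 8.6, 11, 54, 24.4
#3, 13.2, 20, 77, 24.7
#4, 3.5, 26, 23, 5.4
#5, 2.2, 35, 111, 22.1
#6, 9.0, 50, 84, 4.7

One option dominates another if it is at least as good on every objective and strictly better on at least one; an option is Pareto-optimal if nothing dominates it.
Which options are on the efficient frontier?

#1, #2, #3, #4, #6

#1: not dominated.
#2: not dominated (best max drawdown).
#3: not dominated (best expected return).
#4: not dominated (best fees).
#5: dominated by #1 (expected return 8.8≥2.2, max drawdown 21≤35, fees 61≤111, volatility 20.9≤22.1).
#6: not dominated (best volatility).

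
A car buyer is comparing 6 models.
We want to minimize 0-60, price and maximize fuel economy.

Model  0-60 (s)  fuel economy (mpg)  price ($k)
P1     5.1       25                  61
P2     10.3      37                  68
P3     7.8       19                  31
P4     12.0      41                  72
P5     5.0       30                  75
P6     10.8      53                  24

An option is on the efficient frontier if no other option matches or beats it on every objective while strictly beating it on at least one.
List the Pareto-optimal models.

P1, P2, P3, P5, P6

P1: not dominated.
P2: not dominated.
P3: not dominated.
P4: dominated by P6 (0-60 10.8≤12.0, fuel economy 53≥41, price 24≤72).
P5: not dominated (best 0-60).
P6: not dominated (best fuel economy).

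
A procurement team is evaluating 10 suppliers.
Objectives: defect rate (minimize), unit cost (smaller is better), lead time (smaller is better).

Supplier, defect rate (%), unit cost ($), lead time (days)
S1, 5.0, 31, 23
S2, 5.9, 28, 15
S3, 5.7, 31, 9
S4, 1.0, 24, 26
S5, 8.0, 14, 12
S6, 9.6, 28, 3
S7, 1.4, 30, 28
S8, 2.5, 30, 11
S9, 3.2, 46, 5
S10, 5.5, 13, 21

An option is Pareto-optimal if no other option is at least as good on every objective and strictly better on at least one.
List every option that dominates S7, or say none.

S4

S4: defect rate 1.0≤1.4, unit cost 24≤30, lead time 26≤28 — dominates S7.
Others (S1, S2, S3, S5, S6, S8, S9, S10) are each worse than S7 on at least one objective.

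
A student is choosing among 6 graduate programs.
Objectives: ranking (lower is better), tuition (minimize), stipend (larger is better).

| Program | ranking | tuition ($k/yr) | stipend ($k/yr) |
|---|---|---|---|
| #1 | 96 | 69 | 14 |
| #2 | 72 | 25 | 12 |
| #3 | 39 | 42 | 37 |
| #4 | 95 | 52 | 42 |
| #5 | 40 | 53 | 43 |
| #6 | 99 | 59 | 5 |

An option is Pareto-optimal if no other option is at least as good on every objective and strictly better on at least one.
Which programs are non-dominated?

#2, #3, #4, #5

#1: dominated by #3 (ranking 39≤96, tuition 42≤69, stipend 37≥14).
#2: not dominated (best tuition).
#3: not dominated (best ranking).
#4: not dominated.
#5: not dominated (best stipend).
#6: dominated by #2 (ranking 72≤99, tuition 25≤59, stipend 12≥5).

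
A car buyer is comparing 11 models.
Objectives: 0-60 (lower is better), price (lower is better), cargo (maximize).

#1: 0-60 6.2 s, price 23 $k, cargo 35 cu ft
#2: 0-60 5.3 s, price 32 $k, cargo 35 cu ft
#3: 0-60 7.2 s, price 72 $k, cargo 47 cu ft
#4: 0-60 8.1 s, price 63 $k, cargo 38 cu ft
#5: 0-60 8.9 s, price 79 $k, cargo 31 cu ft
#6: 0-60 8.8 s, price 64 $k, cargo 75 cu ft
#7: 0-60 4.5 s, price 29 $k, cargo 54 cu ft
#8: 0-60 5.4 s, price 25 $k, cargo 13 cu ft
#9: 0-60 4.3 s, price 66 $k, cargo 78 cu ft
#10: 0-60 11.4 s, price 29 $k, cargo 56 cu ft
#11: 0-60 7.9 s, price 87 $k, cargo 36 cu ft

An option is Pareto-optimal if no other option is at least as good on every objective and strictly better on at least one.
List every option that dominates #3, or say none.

#7: 0-60 4.5≤7.2, price 29≤72, cargo 54≥47 — dominates #3.
#9: 0-60 4.3≤7.2, price 66≤72, cargo 78≥47 — dominates #3.
Others (#1, #2, #4, #5, #6, #8, #10, #11) are each worse than #3 on at least one objective.

#7, #9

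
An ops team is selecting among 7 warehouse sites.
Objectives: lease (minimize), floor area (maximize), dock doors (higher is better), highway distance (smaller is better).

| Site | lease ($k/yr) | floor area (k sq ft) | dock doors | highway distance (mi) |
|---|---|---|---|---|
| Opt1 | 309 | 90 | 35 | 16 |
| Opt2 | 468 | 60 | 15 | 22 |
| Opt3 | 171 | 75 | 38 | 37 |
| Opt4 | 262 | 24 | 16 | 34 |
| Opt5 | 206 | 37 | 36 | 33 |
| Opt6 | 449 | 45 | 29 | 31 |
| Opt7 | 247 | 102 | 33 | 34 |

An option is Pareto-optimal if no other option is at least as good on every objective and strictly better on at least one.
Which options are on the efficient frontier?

Opt1, Opt3, Opt5, Opt7

Opt1: not dominated (best highway distance).
Opt2: dominated by Opt1 (lease 309≤468, floor area 90≥60, dock doors 35≥15, highway distance 16≤22).
Opt3: not dominated (best lease).
Opt4: dominated by Opt5 (lease 206≤262, floor area 37≥24, dock doors 36≥16, highway distance 33≤34).
Opt5: not dominated.
Opt6: dominated by Opt1 (lease 309≤449, floor area 90≥45, dock doors 35≥29, highway distance 16≤31).
Opt7: not dominated (best floor area).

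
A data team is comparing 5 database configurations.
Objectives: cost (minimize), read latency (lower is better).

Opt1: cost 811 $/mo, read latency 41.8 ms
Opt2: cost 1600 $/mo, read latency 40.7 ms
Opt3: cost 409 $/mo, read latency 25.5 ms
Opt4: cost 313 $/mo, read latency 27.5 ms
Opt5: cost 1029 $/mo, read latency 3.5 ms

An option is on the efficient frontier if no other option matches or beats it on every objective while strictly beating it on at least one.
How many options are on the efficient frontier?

Opt1: dominated by Opt3 (cost 409≤811, read latency 25.5≤41.8).
Opt2: dominated by Opt3 (cost 409≤1600, read latency 25.5≤40.7).
Opt3: not dominated.
Opt4: not dominated (best cost).
Opt5: not dominated (best read latency).
Pareto-optimal: Opt3, Opt4, Opt5 → 3.

3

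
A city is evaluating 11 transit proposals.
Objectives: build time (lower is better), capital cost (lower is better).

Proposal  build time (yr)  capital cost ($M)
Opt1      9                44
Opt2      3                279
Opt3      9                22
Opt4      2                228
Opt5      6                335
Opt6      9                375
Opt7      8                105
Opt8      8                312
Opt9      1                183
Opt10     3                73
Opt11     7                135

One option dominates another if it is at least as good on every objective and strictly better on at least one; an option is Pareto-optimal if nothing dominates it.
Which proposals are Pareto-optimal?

Opt3, Opt9, Opt10

Opt1: dominated by Opt3 (build time 9≤9, capital cost 22≤44).
Opt2: dominated by Opt4 (build time 2≤3, capital cost 228≤279).
Opt3: not dominated (best capital cost).
Opt4: dominated by Opt9 (build time 1≤2, capital cost 183≤228).
Opt5: dominated by Opt2 (build time 3≤6, capital cost 279≤335).
Opt6: dominated by Opt1 (build time 9≤9, capital cost 44≤375).
Opt7: dominated by Opt10 (build time 3≤8, capital cost 73≤105).
Opt8: dominated by Opt2 (build time 3≤8, capital cost 279≤312).
Opt9: not dominated (best build time).
Opt10: not dominated.
Opt11: dominated by Opt10 (build time 3≤7, capital cost 73≤135).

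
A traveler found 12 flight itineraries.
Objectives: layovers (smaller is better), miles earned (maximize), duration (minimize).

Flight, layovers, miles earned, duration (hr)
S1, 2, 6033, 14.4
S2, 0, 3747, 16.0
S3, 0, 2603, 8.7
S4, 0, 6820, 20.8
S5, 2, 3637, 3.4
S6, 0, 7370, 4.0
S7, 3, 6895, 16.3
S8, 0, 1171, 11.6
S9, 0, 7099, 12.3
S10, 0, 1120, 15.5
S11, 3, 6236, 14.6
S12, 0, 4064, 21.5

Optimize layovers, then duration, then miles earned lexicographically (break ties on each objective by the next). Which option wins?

S6

First minimize layovers: best is 0, kept {S2, S3, S4, S6, S8, S9, S10, S12}.
Then minimize duration: best is 4.0, kept {S6}.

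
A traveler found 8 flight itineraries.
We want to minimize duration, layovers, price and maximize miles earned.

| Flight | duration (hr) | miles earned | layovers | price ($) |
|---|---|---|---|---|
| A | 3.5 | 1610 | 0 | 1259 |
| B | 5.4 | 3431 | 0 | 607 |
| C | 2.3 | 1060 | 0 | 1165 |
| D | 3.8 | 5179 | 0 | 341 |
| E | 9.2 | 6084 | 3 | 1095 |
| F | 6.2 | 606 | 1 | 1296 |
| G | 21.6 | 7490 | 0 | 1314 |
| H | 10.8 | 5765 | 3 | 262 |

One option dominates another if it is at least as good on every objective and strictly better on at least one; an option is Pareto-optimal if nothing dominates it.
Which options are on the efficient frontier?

A: not dominated.
B: dominated by D (duration 3.8≤5.4, miles earned 5179≥3431, layovers 0≤0, price 341≤607).
C: not dominated (best duration).
D: not dominated.
E: not dominated.
F: dominated by A (duration 3.5≤6.2, miles earned 1610≥606, layovers 0≤1, price 1259≤1296).
G: not dominated (best miles earned).
H: not dominated (best price).

A, C, D, E, G, H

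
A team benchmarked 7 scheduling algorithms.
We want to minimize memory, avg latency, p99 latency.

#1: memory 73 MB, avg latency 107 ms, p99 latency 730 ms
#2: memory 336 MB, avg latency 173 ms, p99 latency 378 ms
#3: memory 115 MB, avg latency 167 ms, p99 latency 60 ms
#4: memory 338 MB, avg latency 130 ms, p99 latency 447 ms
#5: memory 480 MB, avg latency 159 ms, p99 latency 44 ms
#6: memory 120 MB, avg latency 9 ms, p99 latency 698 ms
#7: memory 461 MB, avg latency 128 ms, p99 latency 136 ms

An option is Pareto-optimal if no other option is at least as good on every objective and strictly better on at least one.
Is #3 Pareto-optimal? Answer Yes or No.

Yes

#1: worse on p99 latency (730 vs 60).
#2: worse on memory (336 vs 115).
#4: worse on memory (338 vs 115).
#5: worse on memory (480 vs 115).
#6: worse on memory (120 vs 115).
#7: worse on memory (461 vs 115).
No option is at least as good as #3 on every objective and strictly better on one.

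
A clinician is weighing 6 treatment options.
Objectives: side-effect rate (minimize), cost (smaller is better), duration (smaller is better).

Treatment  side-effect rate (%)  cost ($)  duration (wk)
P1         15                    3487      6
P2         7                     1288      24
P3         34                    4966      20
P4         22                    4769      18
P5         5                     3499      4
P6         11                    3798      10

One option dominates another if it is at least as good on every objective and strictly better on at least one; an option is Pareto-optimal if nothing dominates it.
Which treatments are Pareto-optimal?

P1, P2, P5

P1: not dominated.
P2: not dominated (best cost).
P3: dominated by P1 (side-effect rate 15≤34, cost 3487≤4966, duration 6≤20).
P4: dominated by P1 (side-effect rate 15≤22, cost 3487≤4769, duration 6≤18).
P5: not dominated (best side-effect rate).
P6: dominated by P5 (side-effect rate 5≤11, cost 3499≤3798, duration 4≤10).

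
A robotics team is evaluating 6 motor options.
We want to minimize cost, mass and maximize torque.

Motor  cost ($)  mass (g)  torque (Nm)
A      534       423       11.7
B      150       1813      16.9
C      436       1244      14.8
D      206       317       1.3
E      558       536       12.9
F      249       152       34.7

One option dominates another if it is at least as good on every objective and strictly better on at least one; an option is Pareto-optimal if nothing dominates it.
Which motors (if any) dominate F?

A: worse on cost (534 vs 249).
B: worse on mass (1813 vs 152).
C: worse on cost (436 vs 249).
D: worse on mass (317 vs 152).
E: worse on cost (558 vs 249).
No option dominates F.

none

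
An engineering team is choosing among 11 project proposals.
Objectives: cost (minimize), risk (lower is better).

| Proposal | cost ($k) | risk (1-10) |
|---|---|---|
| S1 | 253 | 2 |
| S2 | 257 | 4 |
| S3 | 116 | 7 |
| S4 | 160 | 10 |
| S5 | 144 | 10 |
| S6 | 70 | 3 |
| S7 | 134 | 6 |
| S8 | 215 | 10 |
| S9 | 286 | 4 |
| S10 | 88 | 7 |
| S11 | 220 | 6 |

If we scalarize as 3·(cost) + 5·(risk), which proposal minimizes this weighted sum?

S6

S1: 3·253 + 5·2 = 769
S2: 3·257 + 5·4 = 791
S3: 3·116 + 5·7 = 383
S4: 3·160 + 5·10 = 530
S5: 3·144 + 5·10 = 482
S6: 3·70 + 5·3 = 225
S7: 3·134 + 5·6 = 432
S8: 3·215 + 5·10 = 695
S9: 3·286 + 5·4 = 878
S10: 3·88 + 5·7 = 299
S11: 3·220 + 5·6 = 690
Lowest: S6 at 225.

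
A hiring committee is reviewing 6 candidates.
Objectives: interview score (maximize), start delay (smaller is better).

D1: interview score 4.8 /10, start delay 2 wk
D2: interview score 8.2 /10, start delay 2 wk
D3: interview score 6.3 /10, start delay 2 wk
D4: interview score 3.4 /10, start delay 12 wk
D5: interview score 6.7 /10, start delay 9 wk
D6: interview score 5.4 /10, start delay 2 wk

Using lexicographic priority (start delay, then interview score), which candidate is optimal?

First minimize start delay: best is 2, kept {D1, D2, D3, D6}.
Then maximize interview score: best is 8.2, kept {D2}.

D2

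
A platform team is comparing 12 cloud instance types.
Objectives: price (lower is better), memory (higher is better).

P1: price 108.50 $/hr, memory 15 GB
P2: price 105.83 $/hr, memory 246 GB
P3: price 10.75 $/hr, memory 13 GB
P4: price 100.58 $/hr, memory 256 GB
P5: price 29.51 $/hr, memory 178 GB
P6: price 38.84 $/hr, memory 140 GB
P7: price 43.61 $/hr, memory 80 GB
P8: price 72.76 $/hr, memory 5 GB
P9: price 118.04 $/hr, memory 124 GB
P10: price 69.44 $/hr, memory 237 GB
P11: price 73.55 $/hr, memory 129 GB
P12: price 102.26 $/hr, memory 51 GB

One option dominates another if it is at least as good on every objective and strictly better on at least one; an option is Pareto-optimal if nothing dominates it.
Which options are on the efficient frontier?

P3, P4, P5, P10

P1: dominated by P2 (price 105.83≤108.50, memory 246≥15).
P2: dominated by P4 (price 100.58≤105.83, memory 256≥246).
P3: not dominated (best price).
P4: not dominated (best memory).
P5: not dominated.
P6: dominated by P5 (price 29.51≤38.84, memory 178≥140).
P7: dominated by P5 (price 29.51≤43.61, memory 178≥80).
P8: dominated by P3 (price 10.75≤72.76, memory 13≥5).
P9: dominated by P2 (price 105.83≤118.04, memory 246≥124).
P10: not dominated.
P11: dominated by P5 (price 29.51≤73.55, memory 178≥129).
P12: dominated by P4 (price 100.58≤102.26, memory 256≥51).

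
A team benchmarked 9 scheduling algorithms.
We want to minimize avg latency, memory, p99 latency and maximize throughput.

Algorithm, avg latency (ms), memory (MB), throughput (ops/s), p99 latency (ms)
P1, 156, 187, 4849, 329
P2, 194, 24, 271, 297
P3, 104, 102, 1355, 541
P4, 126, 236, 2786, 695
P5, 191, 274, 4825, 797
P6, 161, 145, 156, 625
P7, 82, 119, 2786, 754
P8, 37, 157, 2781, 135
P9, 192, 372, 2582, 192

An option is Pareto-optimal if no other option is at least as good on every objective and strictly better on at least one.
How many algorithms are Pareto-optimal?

P1: not dominated (best throughput).
P2: not dominated (best memory).
P3: not dominated.
P4: not dominated.
P5: dominated by P1 (avg latency 156≤191, memory 187≤274, throughput 4849≥4825, p99 latency 329≤797).
P6: dominated by P3 (avg latency 104≤161, memory 102≤145, throughput 1355≥156, p99 latency 541≤625).
P7: not dominated.
P8: not dominated (best avg latency).
P9: dominated by P8 (avg latency 37≤192, memory 157≤372, throughput 2781≥2582, p99 latency 135≤192).
Pareto-optimal: P1, P2, P3, P4, P7, P8 → 6.

6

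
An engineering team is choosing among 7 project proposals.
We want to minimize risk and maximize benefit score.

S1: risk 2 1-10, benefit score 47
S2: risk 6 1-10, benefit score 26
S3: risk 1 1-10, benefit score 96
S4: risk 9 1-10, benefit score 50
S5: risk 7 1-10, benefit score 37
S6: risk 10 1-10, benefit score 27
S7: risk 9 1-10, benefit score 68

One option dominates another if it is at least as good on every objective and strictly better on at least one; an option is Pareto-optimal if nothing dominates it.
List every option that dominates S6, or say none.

S1: risk 2≤10, benefit score 47≥27 — dominates S6.
S3: risk 1≤10, benefit score 96≥27 — dominates S6.
S4: risk 9≤10, benefit score 50≥27 — dominates S6.
S5: risk 7≤10, benefit score 37≥27 — dominates S6.
S7: risk 9≤10, benefit score 68≥27 — dominates S6.
Others (S2) are each worse than S6 on at least one objective.

S1, S3, S4, S5, S7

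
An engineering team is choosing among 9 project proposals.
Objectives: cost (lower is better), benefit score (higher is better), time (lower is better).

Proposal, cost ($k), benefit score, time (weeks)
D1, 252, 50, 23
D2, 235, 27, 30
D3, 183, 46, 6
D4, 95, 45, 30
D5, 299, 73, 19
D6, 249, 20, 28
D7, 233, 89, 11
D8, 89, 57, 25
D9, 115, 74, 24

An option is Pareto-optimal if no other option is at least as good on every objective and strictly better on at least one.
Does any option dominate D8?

No

D1: worse on cost (252 vs 89).
D2: worse on cost (235 vs 89).
D3: worse on cost (183 vs 89).
D4: worse on cost (95 vs 89).
D5: worse on cost (299 vs 89).
D6: worse on cost (249 vs 89).
D7: worse on cost (233 vs 89).
D9: worse on cost (115 vs 89).
No option is at least as good as D8 on every objective and strictly better on one.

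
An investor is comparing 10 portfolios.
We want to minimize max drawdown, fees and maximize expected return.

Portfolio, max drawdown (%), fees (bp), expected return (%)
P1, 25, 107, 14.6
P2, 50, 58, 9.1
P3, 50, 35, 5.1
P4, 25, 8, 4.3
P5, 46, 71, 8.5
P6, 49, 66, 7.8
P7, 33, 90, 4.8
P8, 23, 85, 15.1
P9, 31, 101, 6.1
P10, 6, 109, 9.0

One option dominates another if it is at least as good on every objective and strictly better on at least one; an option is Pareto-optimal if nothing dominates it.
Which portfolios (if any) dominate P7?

P8: max drawdown 23≤33, fees 85≤90, expected return 15.1≥4.8 — dominates P7.
Others (P1, P2, P3, P4, P5, P6, P9, P10) are each worse than P7 on at least one objective.

P8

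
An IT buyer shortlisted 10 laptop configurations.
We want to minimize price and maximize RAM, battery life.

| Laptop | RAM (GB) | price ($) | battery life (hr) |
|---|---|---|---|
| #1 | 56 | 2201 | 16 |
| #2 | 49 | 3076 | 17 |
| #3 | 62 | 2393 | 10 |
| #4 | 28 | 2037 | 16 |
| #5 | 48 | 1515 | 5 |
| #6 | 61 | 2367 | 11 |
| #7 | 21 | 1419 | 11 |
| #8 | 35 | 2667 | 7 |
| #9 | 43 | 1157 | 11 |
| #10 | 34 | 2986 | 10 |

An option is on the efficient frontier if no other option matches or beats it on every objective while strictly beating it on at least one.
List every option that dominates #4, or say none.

#1: worse on price (2201 vs 2037).
#2: worse on price (3076 vs 2037).
#3: worse on price (2393 vs 2037).
#5: worse on battery life (5 vs 16).
#6: worse on price (2367 vs 2037).
#7: worse on RAM (21 vs 28).
#8: worse on price (2667 vs 2037).
#9: worse on battery life (11 vs 16).
#10: worse on price (2986 vs 2037).
No option dominates #4.

none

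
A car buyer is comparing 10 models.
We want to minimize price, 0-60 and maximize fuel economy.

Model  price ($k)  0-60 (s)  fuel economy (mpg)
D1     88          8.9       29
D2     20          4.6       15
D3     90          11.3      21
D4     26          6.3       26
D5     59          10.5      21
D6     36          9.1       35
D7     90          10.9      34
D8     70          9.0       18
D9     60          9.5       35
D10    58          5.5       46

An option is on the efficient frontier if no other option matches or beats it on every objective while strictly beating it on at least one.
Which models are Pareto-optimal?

D1: dominated by D10 (price 58≤88, 0-60 5.5≤8.9, fuel economy 46≥29).
D2: not dominated (best price).
D3: dominated by D1 (price 88≤90, 0-60 8.9≤11.3, fuel economy 29≥21).
D4: not dominated.
D5: dominated by D4 (price 26≤59, 0-60 6.3≤10.5, fuel economy 26≥21).
D6: not dominated.
D7: dominated by D6 (price 36≤90, 0-60 9.1≤10.9, fuel economy 35≥34).
D8: dominated by D4 (price 26≤70, 0-60 6.3≤9.0, fuel economy 26≥18).
D9: dominated by D6 (price 36≤60, 0-60 9.1≤9.5, fuel economy 35≥35).
D10: not dominated (best fuel economy).

D2, D4, D6, D10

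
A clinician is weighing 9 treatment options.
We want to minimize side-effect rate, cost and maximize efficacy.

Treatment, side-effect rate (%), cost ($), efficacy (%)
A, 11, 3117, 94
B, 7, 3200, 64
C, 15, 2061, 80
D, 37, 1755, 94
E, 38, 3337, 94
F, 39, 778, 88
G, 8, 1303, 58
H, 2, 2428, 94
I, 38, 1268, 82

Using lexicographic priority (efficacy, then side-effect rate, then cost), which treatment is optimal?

H

First maximize efficacy: best is 94, kept {A, D, E, H}.
Then minimize side-effect rate: best is 2, kept {H}.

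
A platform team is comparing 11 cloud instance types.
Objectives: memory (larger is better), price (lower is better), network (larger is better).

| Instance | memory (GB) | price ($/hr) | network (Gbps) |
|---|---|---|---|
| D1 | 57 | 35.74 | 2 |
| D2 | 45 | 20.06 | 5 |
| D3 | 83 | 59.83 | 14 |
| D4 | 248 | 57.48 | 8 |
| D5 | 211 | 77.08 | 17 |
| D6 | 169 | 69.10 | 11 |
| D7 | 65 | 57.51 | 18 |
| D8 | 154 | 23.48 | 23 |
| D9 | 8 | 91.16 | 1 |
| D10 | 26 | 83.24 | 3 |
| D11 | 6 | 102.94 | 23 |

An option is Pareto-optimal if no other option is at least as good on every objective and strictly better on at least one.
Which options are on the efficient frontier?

D2, D4, D5, D6, D8

D1: dominated by D8 (memory 154≥57, price 23.48≤35.74, network 23≥2).
D2: not dominated (best price).
D3: dominated by D8 (memory 154≥83, price 23.48≤59.83, network 23≥14).
D4: not dominated (best memory).
D5: not dominated.
D6: not dominated.
D7: dominated by D8 (memory 154≥65, price 23.48≤57.51, network 23≥18).
D8: not dominated.
D9: dominated by D1 (memory 57≥8, price 35.74≤91.16, network 2≥1).
D10: dominated by D2 (memory 45≥26, price 20.06≤83.24, network 5≥3).
D11: dominated by D8 (memory 154≥6, price 23.48≤102.94, network 23≥23).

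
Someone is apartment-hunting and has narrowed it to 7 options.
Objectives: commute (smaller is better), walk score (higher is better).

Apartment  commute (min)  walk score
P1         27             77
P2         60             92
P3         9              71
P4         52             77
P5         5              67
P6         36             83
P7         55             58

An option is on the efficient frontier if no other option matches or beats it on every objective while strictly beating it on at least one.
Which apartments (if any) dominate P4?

P1, P6

P1: commute 27≤52, walk score 77≥77 — dominates P4.
P6: commute 36≤52, walk score 83≥77 — dominates P4.
Others (P2, P3, P5, P7) are each worse than P4 on at least one objective.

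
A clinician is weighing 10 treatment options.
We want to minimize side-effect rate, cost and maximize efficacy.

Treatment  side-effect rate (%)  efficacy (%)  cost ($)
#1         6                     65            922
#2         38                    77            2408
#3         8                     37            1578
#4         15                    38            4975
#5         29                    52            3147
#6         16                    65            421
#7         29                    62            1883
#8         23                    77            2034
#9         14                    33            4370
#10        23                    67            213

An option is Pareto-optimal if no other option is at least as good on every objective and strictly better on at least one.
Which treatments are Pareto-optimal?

#1: not dominated (best side-effect rate).
#2: dominated by #8 (side-effect rate 23≤38, efficacy 77≥77, cost 2034≤2408).
#3: dominated by #1 (side-effect rate 6≤8, efficacy 65≥37, cost 922≤1578).
#4: dominated by #1 (side-effect rate 6≤15, efficacy 65≥38, cost 922≤4975).
#5: dominated by #1 (side-effect rate 6≤29, efficacy 65≥52, cost 922≤3147).
#6: not dominated.
#7: dominated by #1 (side-effect rate 6≤29, efficacy 65≥62, cost 922≤1883).
#8: not dominated.
#9: dominated by #1 (side-effect rate 6≤14, efficacy 65≥33, cost 922≤4370).
#10: not dominated (best cost).

#1, #6, #8, #10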